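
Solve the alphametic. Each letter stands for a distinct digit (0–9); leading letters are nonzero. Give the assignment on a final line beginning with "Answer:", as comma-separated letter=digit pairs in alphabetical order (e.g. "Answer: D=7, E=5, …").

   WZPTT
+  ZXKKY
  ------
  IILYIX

Step 1. [col 1: T + Y ≡ X (mod 10)] Y=9 is one option consistent with column 1 (T + Y ≡ X (mod 10), carry-in 0) — take it. So Y=9.
Step 2. [col 1: T + Y ≡ X (mod 10)] no forcing yet in column 1 (carry-in 0); X=6 is free and consistent — try it, so X=6.
Step 3. [I] I is the leading digit of a 6-digit sum of two 5-digit numbers; the final carry is exactly 1, so I=1.
Step 4. [col 1: T + Y ≡ X (mod 10)] in column 1 we have T+Y≡X with carry-in 0; given Y=9, X=6 and digits 1,6,9 already taken and all letters distinct, that pins T to 7 ⇒ T=7.
Step 5. [col 2: T + K ≡ I (mod 10)] column 2: given T=7, I=1, carry-in 1, and digits 1,6,7,9 already taken and all letters distinct, T+K≡I (mod 10) forces K=3 ⇒ K=3.
Step 6. [col 3: P + K ≡ Y (mod 10)] column 3: given K=3, Y=9, carry-in 1, and digits 1,3,6,7,9 already taken and all letters distinct, P+K≡Y (mod 10) forces P=5. So P=5.
Step 7. [col 4: Z + X ≡ L (mod 10)] several values work for L in column 4 (Z + X ≡ L (mod 10), carry-in 0); try L=4 ⇒ L=4.
Step 8. [col 4: Z + X ≡ L (mod 10)] column 4 reads Z+X+carry(0)=L with X=6, L=4; with digits 1,3,4,5,6,7,9 already taken and all letters distinct, the only value for Z is 8, so Z=8.
Step 9. [col 5: W + Z ≡ I (mod 10)] in column 5 we have W+Z≡I with carry-in 1; given Z=8, I=1 and digits 1,3,4,5,6,7,8,9 already taken and all letters distinct, that pins W to 2. So W=2.

Answer: I=1, K=3, L=4, P=5, T=7, W=2, X=6, Y=9, Z=8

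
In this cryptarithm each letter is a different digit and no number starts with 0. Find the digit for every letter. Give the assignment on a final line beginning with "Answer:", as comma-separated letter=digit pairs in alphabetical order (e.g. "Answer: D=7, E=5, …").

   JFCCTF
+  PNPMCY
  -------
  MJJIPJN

Step 1. [M] M is the leading digit of a 7-digit sum of two 6-digit numbers; the final carry is exactly 1 ⇒ M=1.
Step 2. [col 1: F + Y ≡ N (mod 10)] no forcing yet in column 1 (carry-in 0); N=3 is free and consistent — try it. So N=3.
Step 3. [col 1: F + Y ≡ N (mod 10)] F=8 is one option consistent with column 1 (F + Y ≡ N (mod 10), carry-in 0) — take it ⇒ F=8.
Step 4. [col 1: F + Y ≡ N (mod 10)] from column 1 (F=8, N=3, carry-in 0, digits 1,3,8 already taken and all letters distinct): Y must equal 5 ⇒ Y=5.
Step 5. [col 2: T + C ≡ J (mod 10)] several values work for T in column 2 (T + C ≡ J (mod 10), carry-in 1); try T=4, so T=4.
Step 6. [col 2: T + C ≡ J (mod 10)] column 2 (T + C ≡ J (mod 10), carry-in 1) doesn't pin J yet; pick J=2 and continue ⇒ J=2.
Step 7. [col 2: T + C ≡ J (mod 10)] column 2 reads T+C+carry(1)=J with T=4, J=2; with digits 1,2,3,4,5,8 already taken and all letters distinct, the only value for C is 7. So C=7.
Step 8. [col 3: C + M ≡ P (mod 10)] column 3: given C=7, M=1, carry-in 1, and digits 1,2,3,4,5,7,8 already taken and all letters distinct, C+M≡P (mod 10) forces P=9. So P=9.
Step 9. [col 4: C + P ≡ I (mod 10)] in column 4 we have C+P≡I with carry-in 0; given C=7, P=9 and digits 1,2,3,4,5,7,8,9 already taken and all letters distinct, that pins I to 6. So I=6.

Answer: C=7, F=8, I=6, J=2, M=1, N=3, P=9, T=4, Y=5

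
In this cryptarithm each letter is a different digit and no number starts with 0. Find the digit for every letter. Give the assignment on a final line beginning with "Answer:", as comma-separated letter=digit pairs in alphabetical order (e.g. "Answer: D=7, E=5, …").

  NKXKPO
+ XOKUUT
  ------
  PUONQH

Step 1. [col 1: O + T ≡ H (mod 10)] H=3 is one option consistent with column 1 (O + T ≡ H (mod 10), carry-in 0) — take it, so H=3.
Step 2. [col 1: O + T ≡ H (mod 10)] no forcing yet in column 1 (carry-in 0); T=2 is free and consistent — try it. So T=2.
Step 3. [col 1: O + T ≡ H (mod 10)] column 1: given T=2, H=3, carry-in 0, and digits 2,3 already taken and all letters distinct, O+T≡H (mod 10) forces O=1. So O=1.
Step 4. [col 2: P + U ≡ Q (mod 10)] column 2 (P + U ≡ Q (mod 10), carry-in 0) doesn't pin Q yet; pick Q=7 and continue. So Q=7.
Step 5. [col 2: P + U ≡ Q (mod 10)] several values work for P in column 2 (P + U ≡ Q (mod 10), carry-in 0); try P=9. So P=9.
Step 6. [col 2: P + U ≡ Q (mod 10)] from column 2 (P=9, Q=7, carry-in 0, digits 1,2,3,7,9 already taken and all letters distinct): U must equal 8 ⇒ U=8.
Step 7. [col 3: K + U ≡ N (mod 10)] no forcing yet in column 3 (carry-in 1); K=6 is free and consistent — try it. So K=6.
Step 8. [col 3: K + U ≡ N (mod 10)] column 3: given K=6, U=8, carry-in 1, and digits 1,2,3,6,7,8,9 already taken and all letters distinct, K+U≡N (mod 10) forces N=5 ⇒ N=5.
Step 9. [col 4: X + K ≡ O (mod 10)] column 4 reads X+K+carry(1)=O with K=6, O=1; with digits 1,2,3,5,6,7,8,9 already taken and all letters distinct, the only value for X is 4 ⇒ X=4.

Answer: H=3, K=6, N=5, O=1, P=9, Q=7, T=2, U=8, X=4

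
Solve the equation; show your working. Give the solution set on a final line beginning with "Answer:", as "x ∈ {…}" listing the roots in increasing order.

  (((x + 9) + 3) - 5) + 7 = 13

Step 1. [(((x + 9) + 3) - 5) + 7 = 13] peel the +7: subtract 7 from each side. So sub: ((x + 9) + 3) - 5 = 6.
Step 2. [((x + 9) + 3) - 5 = 6] add 5: x sits inside (… - 5) ⇒ sub: (x + 9) + 3 = 11.
Step 3. [(x + 9) + 3 = 11] the outer +3 inverts by subtracting 3, so sub: x + 9 = 8.
Step 4. [x + 9 = 8] the outer +9 inverts by subtracting 9, so sub: x = -1.

Answer: x ∈ {-1}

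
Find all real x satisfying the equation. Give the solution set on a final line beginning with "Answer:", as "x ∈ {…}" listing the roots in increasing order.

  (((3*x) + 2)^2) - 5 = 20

Step 1. [(((3*x) + 2)^2) - 5 = 20] peel the -5: add 5 from each side. So sub: ((3*x) + 2)^2 = 25.
Step 2. [((3*x) + 2)^2 = 25] √ both sides: 25 ≥ 0 gives two branches, so sqrt: (3*x) + 2 = 5 or -5.
Step 3. [(3*x) + 2 = 5 or -5] peel the +2: subtract 2 from each side. So sub: 3*x = 3 or -7.
Step 4. [3*x = 3 or -7] leading coefficient 3: divide by 3. So div: x = 1 or -7/3.

Answer: x ∈ {-7/3, 1}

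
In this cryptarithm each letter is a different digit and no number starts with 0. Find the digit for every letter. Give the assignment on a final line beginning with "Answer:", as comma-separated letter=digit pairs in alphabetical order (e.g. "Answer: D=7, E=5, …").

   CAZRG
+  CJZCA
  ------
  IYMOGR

Step 1. [col 1: G + A ≡ R (mod 10)] no forcing yet in column 1 (carry-in 0); A=4 is free and consistent — try it, so A=4.
Step 2. [col 1: G + A ≡ R (mod 10)] column 1 (G + A ≡ R (mod 10), carry-in 0) doesn't pin G yet; pick G=9 and continue, so G=9.
Step 3. [I] I is the leading digit of a 6-digit sum of two 5-digit numbers; the final carry is exactly 1 ⇒ I=1.
Step 4. [col 1: G + A ≡ R (mod 10)] from column 1 (G=9, A=4, carry-in 0, digits 1,4,9 already taken and all letters distinct): R must equal 3. So R=3.
Step 5. [col 2: R + C ≡ G (mod 10)] column 2 reads R+C+carry(1)=G with R=3, G=9; with digits 1,3,4,9 already taken and all letters distinct, the only value for C is 5. So C=5.
Step 6. [col 3: Z + Z ≡ O (mod 10)] no forcing yet in column 3 (carry-in 0); Z=8 is free and consistent — try it ⇒ Z=8.
Step 7. [col 3: Z + Z ≡ O (mod 10)] from column 3 (Z=8, carry-in 0, digits 1,3,4,5,8,9 already taken and all letters distinct): O must equal 6 ⇒ O=6.
Step 8. [col 4: A + J ≡ M (mod 10)] M=7 is one option consistent with column 4 (A + J ≡ M (mod 10), carry-in 1) — take it. So M=7.
Step 9. [col 4: A + J ≡ M (mod 10)] in column 4 we have A+J≡M with carry-in 1; given A=4, M=7 and digits 1,3,4,5,6,7,8,9 already taken and all letters distinct, that pins J to 2 ⇒ J=2.
Step 10. [col 5: C + C ≡ Y (mod 10)] column 5 reads C+C+carry(0)=Y with C=5; with digits 1,2,3,4,5,6,7,8,9 already taken and all letters distinct, the only value for Y is 0, so Y=0.

Answer: A=4, C=5, G=9, I=1, J=2, M=7, O=6, R=3, Y=0, Z=8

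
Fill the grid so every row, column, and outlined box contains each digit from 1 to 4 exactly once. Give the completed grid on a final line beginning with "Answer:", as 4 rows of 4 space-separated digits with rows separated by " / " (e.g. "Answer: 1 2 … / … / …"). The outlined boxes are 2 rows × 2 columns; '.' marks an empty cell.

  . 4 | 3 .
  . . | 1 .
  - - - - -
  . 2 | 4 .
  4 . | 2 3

Step 1. [r1c1∈{1,2}] r1c1 is the only open cell in row 1 admitting 1. So r1c1=1.
Step 2. [r2c1∈{2,3}] in col 1, 2 fits only at r2c1 ⇒ r2c1=2.
Step 3. [r3c1∈{3}] r3c1's peers cover all but 3, so r3c1=3.
Step 4. [r3c4∈{1}] only 1 remains possible at r3c4. So r3c4=1.
Step 5. [r2c2∈{3}] r2c2 has the single candidate 3. So r2c2=3.
Step 6. [r2c4∈{4}] nothing but 4 survives at r2c4. So r2c4=4.
Step 7. [r1c4∈{2}] r1c4 is down to just 2 ⇒ r1c4=2.
Step 8. [r4c2∈{1}] r4c2 is down to just 1. So r4c2=1.

Answer: 1 4 3 2 / 2 3 1 4 / 3 2 4 1 / 4 1 2 3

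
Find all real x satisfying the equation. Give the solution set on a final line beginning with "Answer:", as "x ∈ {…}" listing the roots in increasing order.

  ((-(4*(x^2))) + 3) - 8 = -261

Step 1. [((-(4*(x^2))) + 3) - 8 = -261] -8 is outermost — add 8 both sides. So sub: (-(4*(x^2))) + 3 = -253.
Step 2. [(-(4*(x^2))) + 3 = -253] peel the +3: subtract 3 from each side ⇒ sub: -(4*(x^2)) = -256.
Step 3. [-(4*(x^2)) = -256] LHS negated; negate both sides ⇒ neg: 4*(x^2) = 256.
Step 4. [4*(x^2) = 256] 4 out front; divide by 4. So div: x^2 = 64.
Step 5. [x^2 = 64] 64 ≥ 0, LHS is (·)² — take ±√, so sqrt: x = 8 or -8.

Answer: x ∈ {-8, 8}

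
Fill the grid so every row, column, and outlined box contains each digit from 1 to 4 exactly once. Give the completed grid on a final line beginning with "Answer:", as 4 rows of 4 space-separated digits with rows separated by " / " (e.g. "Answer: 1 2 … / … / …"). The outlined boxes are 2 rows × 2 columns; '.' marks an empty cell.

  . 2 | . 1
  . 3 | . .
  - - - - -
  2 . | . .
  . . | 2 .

Step 1. [r2c3∈{4}] r2c3 is down to just 4 ⇒ r2c3=4.
Step 2. [r4c1∈{1,3,4}] r4c1 is the only open cell in col 1 admitting 3 ⇒ r4c1=3.
Step 3. [r3c3∈{1,3}] col 3 places 1 nowhere but r3c3, so r3c3=1.
Step 4. [r4c4∈{4}] r4c4 is down to just 4. So r4c4=4.
Step 5. [r2c4∈{2}] r2c4's peers cover all but 2 ⇒ r2c4=2.
Step 6. [r2c1∈{1}] r2c1 is down to just 1 ⇒ r2c1=1.
Step 7. [r1c3∈{3}] only 3 remains possible at r1c3 ⇒ r1c3=3.
Step 8. [r4c2∈{1}] only 1 remains possible at r4c2, so r4c2=1.
Step 9. [r3c4∈{3}] r3c4's peers cover all but 3, so r3c4=3.
Step 10. [r1c1∈{4}] r1c1's peers cover all but 4, so r1c1=4.
Step 11. [r3c2∈{4}] only 4 remains possible at r3c2 ⇒ r3c2=4.

Answer: 4 2 3 1 / 1 3 4 2 / 2 4 1 3 / 3 1 2 4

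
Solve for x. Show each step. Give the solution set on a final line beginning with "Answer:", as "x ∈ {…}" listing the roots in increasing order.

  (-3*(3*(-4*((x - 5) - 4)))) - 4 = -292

Step 1. [(-3*(3*(-4*((x - 5) - 4)))) - 4 = -292] peel the -4: add 4 from each side, so sub: -3*(3*(-4*((x - 5) - 4))) = -288.
Step 2. [-3*(3*(-4*((x - 5) - 4))) = -288] leading coefficient -3: divide by -3 ⇒ div: 3*(-4*((x - 5) - 4)) = 96.
Step 3. [3*(-4*((x - 5) - 4)) = 96] LHS = 3·(…); ÷3 both sides. So div: -4*((x - 5) - 4) = 32.
Step 4. [-4*((x - 5) - 4) = 32] -4 out front; divide by -4, so div: (x - 5) - 4 = -8.
Step 5. [(x - 5) - 4 = -8] 4 comes off first (add 4), so sub: x - 5 = -4.
Step 6. [x - 5 = -4] peel the -5: add 5 from each side, so sub: x = 1.

Answer: x ∈ {1}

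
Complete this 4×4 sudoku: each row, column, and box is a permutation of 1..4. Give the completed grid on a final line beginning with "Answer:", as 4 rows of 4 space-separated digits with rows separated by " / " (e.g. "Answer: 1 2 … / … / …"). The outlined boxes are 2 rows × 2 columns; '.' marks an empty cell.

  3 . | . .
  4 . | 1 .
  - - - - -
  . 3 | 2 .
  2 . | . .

Step 1. [r3c4∈{1,4}] r3c4 is the only open cell in row 3 admitting 4, so r3c4=4.
Step 2. [r1c4∈{2}] r1c4 is down to just 2 ⇒ r1c4=2.
Step 3. [r4c4∈{1,3}] col 4 places 1 nowhere but r4c4. So r4c4=1.
Step 4. [r4c2∈{4}] nothing but 4 survives at r4c2. So r4c2=4.
Step 5. [r1c3∈{4}] nothing but 4 survives at r1c3 ⇒ r1c3=4.
Step 6. [r2c4∈{3}] r2c4 has the single candidate 3 ⇒ r2c4=3.
Step 7. [r1c2∈{1}] r1c2's peers cover all but 1 ⇒ r1c2=1.
Step 8. [r2c2∈{2}] nothing but 2 survives at r2c2 ⇒ r2c2=2.
Step 9. [r3c1∈{1}] r3c1 is down to just 1 ⇒ r3c1=1.
Step 10. [r4c3∈{3}] r4c3's peers cover all but 3, so r4c3=3.

Answer: 3 1 4 2 / 4 2 1 3 / 1 3 2 4 / 2 4 3 1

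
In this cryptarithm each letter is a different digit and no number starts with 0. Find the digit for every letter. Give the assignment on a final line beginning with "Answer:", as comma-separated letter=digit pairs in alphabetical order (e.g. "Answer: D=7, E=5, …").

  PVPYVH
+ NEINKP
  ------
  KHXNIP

Step 1. [col 1: H + P ≡ P (mod 10)] column 1 reads H+P+carry(0)=P with nothing yet; with all letters distinct, none taken yet, the only value for H is 0 ⇒ H=0.
Step 2. [col 1: H + P ≡ P (mod 10)] P=2 is one option consistent with column 1 (H + P ≡ P (mod 10), carry-in 0) — take it ⇒ P=2.
Step 3. [col 2: V + K ≡ I (mod 10)] no forcing yet in column 2 (carry-in 0); V=3 is free and consistent — try it, so V=3.
Step 4. [col 2: V + K ≡ I (mod 10)] no forcing yet in column 2 (carry-in 0); K=8 is free and consistent — try it ⇒ K=8.
Step 5. [col 2: V + K ≡ I (mod 10)] from column 2 (V=3, K=8, carry-in 0, digits 0,2,3,8 already taken and all letters distinct): I must equal 1. So I=1.
Step 6. [col 3: Y + N ≡ N (mod 10)] column 3 reads Y+N+carry(1)=N with nothing yet; with digits 0,1,2,3,8 already taken and all letters distinct, the only value for Y is 9 ⇒ Y=9.
Step 7. [col 3: Y + N ≡ N (mod 10)] several values work for N in column 3 (Y + N ≡ N (mod 10), carry-in 1); try N=5, so N=5.
Step 8. [col 4: P + I ≡ X (mod 10)] column 4 reads P+I+carry(1)=X with P=2, I=1; with digits 0,1,2,3,5,8,9 already taken and all letters distinct, the only value for X is 4, so X=4.
Step 9. [col 5: V + E ≡ H (mod 10)] column 5 reads V+E+carry(0)=H with V=3, H=0; with digits 0,1,2,3,4,5,8,9 already taken and all letters distinct, the only value for E is 7. So E=7.

Answer: E=7, H=0, I=1, K=8, N=5, P=2, V=3, X=4, Y=9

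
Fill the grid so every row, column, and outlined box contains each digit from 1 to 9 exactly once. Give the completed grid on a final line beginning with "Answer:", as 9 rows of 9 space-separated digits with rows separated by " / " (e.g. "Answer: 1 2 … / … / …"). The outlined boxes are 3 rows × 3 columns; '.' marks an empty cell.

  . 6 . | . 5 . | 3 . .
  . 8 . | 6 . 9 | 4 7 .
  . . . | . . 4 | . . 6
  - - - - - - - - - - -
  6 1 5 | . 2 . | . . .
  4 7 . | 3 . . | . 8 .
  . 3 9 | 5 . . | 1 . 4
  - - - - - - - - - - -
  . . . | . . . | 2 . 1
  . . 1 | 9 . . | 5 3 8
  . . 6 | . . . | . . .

Step 1. [r4c8∈{9}] only 9 remains possible at r4c8. So r4c8=9.
Step 2. [r7c3∈{3,4,7,8}] in col 3, 8 fits only at r7c3 ⇒ r7c3=8.
Step 3. [r3c8∈{1,2,5}] r3c8 is the only open cell in col 8 admitting 5, so r3c8=5.
Step 4. [r5c3∈{2}] nothing but 2 survives at r5c3. So r5c3=2.
Step 5. [r2c1∈{1,2,3,5}] row 2 places 5 nowhere but r2c1 ⇒ r2c1=5.
Step 6. [r2c5∈{1,3}] across row 2, 1 lands solely at r2c5, so r2c5=1.
Step 7. [r3c5∈{3,7,8}] box 2 places 3 nowhere but r3c5, so r3c5=3.
Step 8. [r9c4∈{1,2,4,7,8}] col 4 places 1 nowhere but r9c4, so r9c4=1.
Step 9. [r4c7∈{7}] r4c7 is down to just 7 ⇒ r4c7=7.
Step 10. [r4c6∈{8}] r4c6 has the single candidate 8 ⇒ r4c6=8.
Step 11. [r9c9∈{7,9}] in col 9, 7 fits only at r9c9. So r9c9=7.
Step 12. [r3c3∈{7}] only 7 remains possible at r3c3, so r3c3=7.
Step 13. [r7c8∈{4,6}] in box 9, 6 fits only at r7c8 ⇒ r7c8=6.
Step 14. [r9c7∈{9}] r9c7 has the single candidate 9 ⇒ r9c7=9.
Step 15. [r3c1∈{1,2,9}] in row 3, 1 fits only at r3c1. So r3c1=1.
Step 16. [r1c4∈{2,7,8}] 8 has one home in row 1: r1c4. So r1c4=8.
Step 17. [r7c4∈{4,7}] across col 4, 7 lands solely at r7c4 ⇒ r7c4=7.
Step 18. [r3c2∈{2,9}] r3c2 is the only open cell in row 3 admitting 9. So r3c2=9.
Step 19. [r1c1∈{2}] only 2 remains possible at r1c1, so r1c1=2.
Step 20. [r7c5∈{4}] r7c5 is down to just 4 ⇒ r7c5=4.
Step 21. [r8c5∈{6}] r8c5 has the single candidate 6 ⇒ r8c5=6.
Step 22. [r8c2∈{2,4}] r8c2 is the only open cell in row 8 admitting 4 ⇒ r8c2=4.
Step 23. [r6c6∈{6,7}] 6 has one home in row 6: r6c6 ⇒ r6c6=6.
Step 24. [r9c2∈{2,5}] across col 2, 2 lands solely at r9c2, so r9c2=2.
Step 25. [r9c1∈{3}] r9c1 has the single candidate 3. So r9c1=3.
Step 26. [r9c6∈{5}] r9c6 has the single candidate 5. So r9c6=5.
Step 27. [r9c8∈{4}] r9c8 has the single candidate 4 ⇒ r9c8=4.
Step 28. [r9c5∈{8}] r9c5 has the single candidate 8 ⇒ r9c5=8.
Step 29. [r2c3∈{3}] r2c3 is down to just 3. So r2c3=3.
Step 30. [r7c1∈{9}] only 9 remains possible at r7c1, so r7c1=9.
Step 31. [r5c6∈{1}] r5c6 is down to just 1, so r5c6=1.
Step 32. [r8c6∈{2}] r8c6 has the single candidate 2, so r8c6=2.
Step 33. [r2c9∈{2}] r2c9 is down to just 2, so r2c9=2.
Step 34. [r5c9∈{5}] nothing but 5 survives at r5c9 ⇒ r5c9=5.
Step 35. [r1c9∈{9}] only 9 remains possible at r1c9. So r1c9=9.
Step 36. [r7c2∈{5}] nothing but 5 survives at r7c2. So r7c2=5.
Step 37. [r4c4∈{4}] r4c4 is down to just 4 ⇒ r4c4=4.
Step 38. [r3c4∈{2}] r3c4 is down to just 2. So r3c4=2.
Step 39. [r6c5∈{7}] r6c5 is down to just 7. So r6c5=7.
Step 40. [r1c8∈{1}] r1c8 is down to just 1, so r1c8=1.
Step 41. [r1c3∈{4}] nothing but 4 survives at r1c3, so r1c3=4.
Step 42. [r6c1∈{8}] only 8 remains possible at r6c1 ⇒ r6c1=8.
Step 43. [r8c1∈{7}] only 7 remains possible at r8c1. So r8c1=7.
Step 44. [r7c6∈{3}] nothing but 3 survives at r7c6. So r7c6=3.
Step 45. [r6c8∈{2}] r6c8 has the single candidate 2, so r6c8=2.
Step 46. [r3c7∈{8}] only 8 remains possible at r3c7 ⇒ r3c7=8.
Step 47. [r5c5∈{9}] nothing but 9 survives at r5c5 ⇒ r5c5=9.
Step 48. [r5c7∈{6}] r5c7's peers cover all but 6. So r5c7=6.
Step 49. [r1c6∈{7}] nothing but 7 survives at r1c6, so r1c6=7.
Step 50. [r4c9∈{3}] only 3 remains possible at r4c9 ⇒ r4c9=3.

Answer: 2 6 4 8 5 7 3 1 9 / 5 8 3 6 1 9 4 7 2 / 1 9 7 2 3 4 8 5 6 / 6 1 5 4 2 8 7 9 3 / 4 7 2 3 9 1 6 8 5 / 8 3 9 5 7 6 1 2 4 / 9 5 8 7 4 3 2 6 1 / 7 4 1 9 6 2 5 3 8 / 3 2 6 1 8 5 9 4 7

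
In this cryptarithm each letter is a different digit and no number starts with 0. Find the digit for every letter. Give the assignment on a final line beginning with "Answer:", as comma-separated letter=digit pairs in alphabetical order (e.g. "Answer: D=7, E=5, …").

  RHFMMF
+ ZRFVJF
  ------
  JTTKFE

Step 1. [col 1: F + F ≡ E (mod 10)] no forcing yet in column 1 (carry-in 0); F=2 is free and consistent — try it, so F=2.
Step 2. [col 1: F + F ≡ E (mod 10)] in column 1 we have F+F≡E with carry-in 0; given F=2 and digits 2 already taken and all letters distinct, that pins E to 4, so E=4.
Step 3. [col 2: M + J ≡ F (mod 10)] several values work for J in column 2 (M + J ≡ F (mod 10), carry-in 0); try J=9. So J=9.
Step 4. [col 2: M + J ≡ F (mod 10)] column 2 reads M+J+carry(0)=F with J=9, F=2; with digits 2,4,9 already taken and all letters distinct, the only value for M is 3. So M=3.
Step 5. [col 3: M + V ≡ K (mod 10)] several values work for V in column 3 (M + V ≡ K (mod 10), carry-in 1); try V=6 ⇒ V=6.
Step 6. [col 3: M + V ≡ K (mod 10)] in column 3 we have M+V≡K with carry-in 1; given M=3, V=6 and digits 2,3,4,6,9 already taken and all letters distinct, that pins K to 0. So K=0.
Step 7. [col 4: F + F ≡ T (mod 10)] column 4 reads F+F+carry(1)=T with F=2; with digits 0,2,3,4,6,9 already taken and all letters distinct, the only value for T is 5 ⇒ T=5.
Step 8. [col 5: H + R ≡ T (mod 10)] column 5 (H + R ≡ T (mod 10), carry-in 0) doesn't pin R yet; pick R=7 and continue ⇒ R=7.
Step 9. [col 5: H + R ≡ T (mod 10)] from column 5 (R=7, T=5, carry-in 0, digits 0,2,3,4,5,6,7,9 already taken and all letters distinct): H must equal 8, so H=8.
Step 10. [col 6: R + Z ≡ J (mod 10)] from column 6 (R=7, J=9, carry-in 1, digits 0,2,3,4,5,6,7,8,9 already taken and all letters distinct): Z must equal 1 ⇒ Z=1.

Answer: E=4, F=2, H=8, J=9, K=0, M=3, R=7, T=5, V=6, Z=1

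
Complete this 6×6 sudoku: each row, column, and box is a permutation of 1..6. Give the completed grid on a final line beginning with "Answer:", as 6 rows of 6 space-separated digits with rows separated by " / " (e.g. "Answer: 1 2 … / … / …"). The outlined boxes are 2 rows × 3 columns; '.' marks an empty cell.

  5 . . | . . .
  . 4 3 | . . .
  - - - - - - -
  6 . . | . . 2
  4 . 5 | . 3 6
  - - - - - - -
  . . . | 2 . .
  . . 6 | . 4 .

Step 1. [r4c4∈{1}] only 1 remains possible at r4c4. So r4c4=1.
Step 2. [r1c2∈{1,2,6}] across col 2, 6 lands solely at r1c2. So r1c2=6.
Step 3. [r3c5∈{5}] r3c5 is down to just 5. So r3c5=5.
Step 4. [r3c3∈{1}] r3c3 is down to just 1 ⇒ r3c3=1.
Step 5. [r2c1∈{1,2}] 1 has one home in box 1: r2c1, so r2c1=1.
Step 6. [r5c1∈{3}] nothing but 3 survives at r5c1 ⇒ r5c1=3.
Step 7. [r2c6∈{5}] nothing but 5 survives at r2c6 ⇒ r2c6=5.
Step 8. [r5c6∈{1}] only 1 remains possible at r5c6, so r5c6=1.
Step 9. [r2c5∈{2,6}] row 2 places 2 nowhere but r2c5 ⇒ r2c5=2.
Step 10. [r6c4∈{3,5}] 5 has one home in col 4: r6c4 ⇒ r6c4=5.
Step 11. [r1c4∈{3,4}] 3 has one home in col 4: r1c4 ⇒ r1c4=3.
Step 12. [r4c2∈{2}] nothing but 2 survives at r4c2. So r4c2=2.
Step 13. [r6c2∈{1}] r6c2's peers cover all but 1 ⇒ r6c2=1.
Step 14. [r5c3∈{4}] nothing but 4 survives at r5c3. So r5c3=4.
Step 15. [r3c4∈{4}] r3c4 has the single candidate 4, so r3c4=4.
Step 16. [r5c2∈{5}] r5c2 has the single candidate 5, so r5c2=5.
Step 17. [r1c3∈{2}] r1c3 has the single candidate 2 ⇒ r1c3=2.
Step 18. [r6c6∈{3}] r6c6 has the single candidate 3. So r6c6=3.
Step 19. [r1c6∈{4}] only 4 remains possible at r1c6 ⇒ r1c6=4.
Step 20. [r3c2∈{3}] r3c2's peers cover all but 3 ⇒ r3c2=3.
Step 21. [r5c5∈{6}] nothing but 6 survives at r5c5. So r5c5=6.
Step 22. [r2c4∈{6}] r2c4 is down to just 6. So r2c4=6.
Step 23. [r6c1∈{2}] r6c1 has the single candidate 2 ⇒ r6c1=2.
Step 24. [r1c5∈{1}] nothing but 1 survives at r1c5, so r1c5=1.

Answer: 5 6 2 3 1 4 / 1 4 3 6 2 5 / 6 3 1 4 5 2 / 4 2 5 1 3 6 / 3 5 4 2 6 1 / 2 1 6 5 4 3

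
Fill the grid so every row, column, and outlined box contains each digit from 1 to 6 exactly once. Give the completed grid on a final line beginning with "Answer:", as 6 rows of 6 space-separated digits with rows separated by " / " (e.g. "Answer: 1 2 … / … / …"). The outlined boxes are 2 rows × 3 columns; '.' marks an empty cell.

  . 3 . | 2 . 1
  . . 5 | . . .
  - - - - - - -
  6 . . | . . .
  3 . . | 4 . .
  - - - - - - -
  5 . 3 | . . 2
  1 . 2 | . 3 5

Step 1. [r2c6∈{3,4,6}] r2c6 is the only open cell in col 6 admitting 4. So r2c6=4.
Step 2. [r2c5∈{6}] r2c5's peers cover all but 6 ⇒ r2c5=6.
Step 3. [r3c4∈{1,3,5}] in col 4, 5 fits only at r3c4. So r3c4=5.
Step 4. [r4c3∈{1}] r4c3 has the single candidate 1, so r4c3=1.
Step 5. [r6c2∈{4,6}] across row 6, 4 lands solely at r6c2 ⇒ r6c2=4.
Step 6. [r3c2∈{2}] r3c2's peers cover all but 2, so r3c2=2.
Step 7. [r5c4∈{1,6}] 1 has one home in col 4: r5c4. So r5c4=1.
Step 8. [r1c3∈{4,6}] r1c3 is the only open cell in row 1 admitting 6, so r1c3=6.
Step 9. [r4c5∈{2}] only 2 remains possible at r4c5, so r4c5=2.
Step 10. [r4c6∈{6}] r4c6 has the single candidate 6, so r4c6=6.
Step 11. [r1c1∈{4}] nothing but 4 survives at r1c1, so r1c1=4.
Step 12. [r1c5∈{5}] only 5 remains possible at r1c5, so r1c5=5.
Step 13. [r3c5∈{1}] r3c5 has the single candidate 1, so r3c5=1.
Step 14. [r4c2∈{5}] nothing but 5 survives at r4c2, so r4c2=5.
Step 15. [r2c4∈{3}] nothing but 3 survives at r2c4, so r2c4=3.
Step 16. [r5c2∈{6}] r5c2 has the single candidate 6. So r5c2=6.
Step 17. [r3c3∈{4}] r3c3 is down to just 4 ⇒ r3c3=4.
Step 18. [r6c4∈{6}] nothing but 6 survives at r6c4 ⇒ r6c4=6.
Step 19. [r3c6∈{3}] r3c6 is down to just 3 ⇒ r3c6=3.
Step 20. [r2c1∈{2}] only 2 remains possible at r2c1. So r2c1=2.
Step 21. [r5c5∈{4}] nothing but 4 survives at r5c5, so r5c5=4.
Step 22. [r2c2∈{1}] nothing but 1 survives at r2c2. So r2c2=1.

Answer: 4 3 6 2 5 1 / 2 1 5 3 6 4 / 6 2 4 5 1 3 / 3 5 1 4 2 6 / 5 6 3 1 4 2 / 1 4 2 6 3 5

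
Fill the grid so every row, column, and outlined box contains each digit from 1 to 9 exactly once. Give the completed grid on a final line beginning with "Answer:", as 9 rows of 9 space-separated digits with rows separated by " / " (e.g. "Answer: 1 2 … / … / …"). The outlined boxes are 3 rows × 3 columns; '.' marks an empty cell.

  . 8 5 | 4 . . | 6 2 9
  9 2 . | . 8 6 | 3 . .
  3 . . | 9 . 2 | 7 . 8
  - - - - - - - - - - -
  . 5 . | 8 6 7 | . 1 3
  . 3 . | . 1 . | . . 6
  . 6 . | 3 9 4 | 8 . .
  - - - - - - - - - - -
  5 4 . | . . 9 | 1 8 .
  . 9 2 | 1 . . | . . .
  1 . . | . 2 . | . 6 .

Step 1. [r8c5∈{3,4,5,7}] across col 5, 4 lands solely at r8c5, so r8c5=4.
Step 2. [r5c8∈{4,5,7,9}] in col 8, 9 fits only at r5c8, so r5c8=9.
Step 3. [r8c7∈{5}] r8c7 has the single candidate 5, so r8c7=5.
Step 4. [r1c1∈{7}] nothing but 7 survives at r1c1, so r1c1=7.
Step 5. [r5c3∈{4,7,8}] across row 5, 7 lands solely at r5c3 ⇒ r5c3=7.
Step 6. [r7c5∈{3,7}] in col 5, 7 fits only at r7c5. So r7c5=7.
Step 7. [r5c1∈{2,4,8}] 8 has one home in row 5: r5c1, so r5c1=8.
Step 8. [r4c1∈{2,4}] in col 1, 4 fits only at r4c1, so r4c1=4.
Step 9. [r9c4∈{5}] nothing but 5 survives at r9c4. So r9c4=5.
Step 10. [r3c3∈{1,4,6}] 6 has one home in row 3: r3c3 ⇒ r3c3=6.
Step 11. [r2c3∈{1,4}] r2c3 is the only open cell in col 3 admitting 4. So r2c3=4.
Step 12. [r2c8∈{5}] r2c8's peers cover all but 5, so r2c8=5.
Step 13. [r8c9∈{7}] r8c9's peers cover all but 7. So r8c9=7.
Step 14. [r9c3∈{3,8}] across col 3, 8 lands solely at r9c3 ⇒ r9c3=8.
Step 15. [r9c6∈{3}] r9c6 is down to just 3, so r9c6=3.
Step 16. [r5c7∈{2,4}] across row 5, 4 lands solely at r5c7. So r5c7=4.
Step 17. [r7c9∈{2}] only 2 remains possible at r7c9. So r7c9=2.
Step 18. [r8c1∈{6}] only 6 remains possible at r8c1, so r8c1=6.
Step 19. [r1c6∈{1}] r1c6 has the single candidate 1 ⇒ r1c6=1.
Step 20. [r9c2∈{7}] nothing but 7 survives at r9c2 ⇒ r9c2=7.
Step 21. [r6c1∈{2}] nothing but 2 survives at r6c1, so r6c1=2.
Step 22. [r9c7∈{9}] only 9 remains possible at r9c7. So r9c7=9.
Step 23. [r5c6∈{5}] nothing but 5 survives at r5c6, so r5c6=5.
Step 24. [r6c9∈{5}] only 5 remains possible at r6c9, so r6c9=5.
Step 25. [r9c9∈{4}] r9c9's peers cover all but 4, so r9c9=4.
Step 26. [r3c5∈{5}] r3c5 has the single candidate 5 ⇒ r3c5=5.
Step 27. [r7c3∈{3}] r7c3 has the single candidate 3. So r7c3=3.
Step 28. [r4c3∈{9}] only 9 remains possible at r4c3, so r4c3=9.
Step 29. [r3c2∈{1}] r3c2 has the single candidate 1. So r3c2=1.
Step 30. [r5c4∈{2}] r5c4 has the single candidate 2, so r5c4=2.
Step 31. [r8c8∈{3}] r8c8's peers cover all but 3 ⇒ r8c8=3.
Step 32. [r1c5∈{3}] nothing but 3 survives at r1c5 ⇒ r1c5=3.
Step 33. [r3c8∈{4}] r3c8 is down to just 4, so r3c8=4.
Step 34. [r2c9∈{1}] r2c9's peers cover all but 1. So r2c9=1.
Step 35. [r6c8∈{7}] r6c8 is down to just 7, so r6c8=7.
Step 36. [r8c6∈{8}] r8c6's peers cover all but 8. So r8c6=8.
Step 37. [r4c7∈{2}] only 2 remains possible at r4c7, so r4c7=2.
Step 38. [r7c4∈{6}] r7c4 is down to just 6, so r7c4=6.
Step 39. [r6c3∈{1}] r6c3's peers cover all but 1. So r6c3=1.
Step 40. [r2c4∈{7}] nothing but 7 survives at r2c4 ⇒ r2c4=7.

Answer: 7 8 5 4 3 1 6 2 9 / 9 2 4 7 8 6 3 5 1 / 3 1 6 9 5 2 7 4 8 / 4 5 9 8 6 7 2 1 3 / 8 3 7 2 1 5 4 9 6 / 2 6 1 3 9 4 8 7 5 / 5 4 3 6 7 9 1 8 2 / 6 9 2 1 4 8 5 3 7 / 1 7 8 5 2 3 9 6 4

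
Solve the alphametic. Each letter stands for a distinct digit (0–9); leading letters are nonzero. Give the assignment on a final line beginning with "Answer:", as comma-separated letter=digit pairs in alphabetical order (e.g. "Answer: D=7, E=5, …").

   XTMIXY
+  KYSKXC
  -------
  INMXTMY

Step 1. [I] I is the leading digit of a 7-digit sum of two 6-digit numbers; the final carry is exactly 1 ⇒ I=1.
Step 2. [col 1: Y + C ≡ Y (mod 10)] column 1 reads Y+C+carry(0)=Y with nothing yet; with digits 1 already taken and all letters distinct, the only value for C is 0. So C=0.
Step 3. [col 1: Y + C ≡ Y (mod 10)] Y=9 is one option consistent with column 1 (Y + C ≡ Y (mod 10), carry-in 0) — take it. So Y=9.
Step 4. [col 2: X + X ≡ M (mod 10)] several values work for M in column 2 (X + X ≡ M (mod 10), carry-in 0); try M=6 ⇒ M=6.
Step 5. [col 2: X + X ≡ M (mod 10)] several values work for X in column 2 (X + X ≡ M (mod 10), carry-in 0); try X=8. So X=8.
Step 6. [col 3: I + K ≡ T (mod 10)] T=7 is one option consistent with column 3 (I + K ≡ T (mod 10), carry-in 1) — take it ⇒ T=7.
Step 7. [col 3: I + K ≡ T (mod 10)] from column 3 (I=1, T=7, carry-in 1, digits 0,1,6,7,8,9 already taken and all letters distinct): K must equal 5, so K=5.
Step 8. [col 4: M + S ≡ X (mod 10)] from column 4 (M=6, X=8, carry-in 0, digits 0,1,5,6,7,8,9 already taken and all letters distinct): S must equal 2 ⇒ S=2.
Step 9. [col 6: X + K ≡ N (mod 10)] column 6 reads X+K+carry(1)=N with X=8, K=5; with digits 0,1,2,5,6,7,8,9 already taken and all letters distinct, the only value for N is 4 ⇒ N=4.

Answer: C=0, I=1, K=5, M=6, N=4, S=2, T=7, X=8, Y=9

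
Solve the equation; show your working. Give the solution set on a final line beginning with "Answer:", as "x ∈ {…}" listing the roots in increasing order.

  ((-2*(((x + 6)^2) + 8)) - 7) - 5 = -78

Step 1. [((-2*(((x + 6)^2) + 8)) - 7) - 5 = -78] 5 comes off first (add 5) ⇒ sub: (-2*(((x + 6)^2) + 8)) - 7 = -73.
Step 2. [(-2*(((x + 6)^2) + 8)) - 7 = -73] -7 is outermost — add 7 both sides ⇒ sub: -2*(((x + 6)^2) + 8) = -66.
Step 3. [-2*(((x + 6)^2) + 8) = -66] LHS = -2·(…); ÷-2 both sides. So div: ((x + 6)^2) + 8 = 33.
Step 4. [((x + 6)^2) + 8 = 33] the outer +8 inverts by subtracting 8. So sub: (x + 6)^2 = 25.
Step 5. [(x + 6)^2 = 25] √ both sides: 25 ≥ 0 gives two branches, so sqrt: x + 6 = 5 or -5.
Step 6. [x + 6 = 5 or -5] 6 comes off first (subtract 6), so sub: x = -1 or -11.

Answer: x ∈ {-11, -1}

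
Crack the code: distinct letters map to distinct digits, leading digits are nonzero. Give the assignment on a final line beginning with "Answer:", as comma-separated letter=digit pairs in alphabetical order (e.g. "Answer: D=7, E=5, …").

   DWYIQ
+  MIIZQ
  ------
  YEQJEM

Step 1. [Y] Y is the leading digit of a 6-digit sum of two 5-digit numbers; the final carry is exactly 1 ⇒ Y=1.
Step 2. [col 1: Q + Q ≡ M (mod 10)] no forcing yet in column 1 (carry-in 0); M=4 is free and consistent — try it ⇒ M=4.
Step 3. [col 1: Q + Q ≡ M (mod 10)] column 1 (Q + Q ≡ M (mod 10), carry-in 0) doesn't pin Q yet; pick Q=2 and continue. So Q=2.
Step 4. [col 2: I + Z ≡ E (mod 10)] column 2 (I + Z ≡ E (mod 10), carry-in 0) doesn't pin E yet; pick E=3 and continue. So E=3.
Step 5. [col 2: I + Z ≡ E (mod 10)] Z=6 is one option consistent with column 2 (I + Z ≡ E (mod 10), carry-in 0) — take it. So Z=6.
Step 6. [col 2: I + Z ≡ E (mod 10)] column 2 reads I+Z+carry(0)=E with Z=6, E=3; with digits 1,2,3,4,6 already taken and all letters distinct, the only value for I is 7, so I=7.
Step 7. [col 3: Y + I ≡ J (mod 10)] from column 3 (Y=1, I=7, carry-in 1, digits 1,2,3,4,6,7 already taken and all letters distinct): J must equal 9. So J=9.
Step 8. [col 4: W + I ≡ Q (mod 10)] column 4 reads W+I+carry(0)=Q with I=7, Q=2; with digits 1,2,3,4,6,7,9 already taken and all letters distinct, the only value for W is 5. So W=5.
Step 9. [col 5: D + M ≡ E (mod 10)] in column 5 we have D+M≡E with carry-in 1; given M=4, E=3 and digits 1,2,3,4,5,6,7,9 already taken and all letters distinct, that pins D to 8 ⇒ D=8.

Answer: D=8, E=3, I=7, J=9, M=4, Q=2, W=5, Y=1, Z=6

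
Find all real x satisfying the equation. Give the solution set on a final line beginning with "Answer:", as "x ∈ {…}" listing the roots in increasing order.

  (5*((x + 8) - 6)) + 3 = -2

Step 1. [(5*((x + 8) - 6)) + 3 = -2] peel the +3: subtract 3 from each side ⇒ sub: 5*((x + 8) - 6) = -5.
Step 2. [5*((x + 8) - 6) = -5] 5 out front; divide by 5 ⇒ div: (x + 8) - 6 = -1.
Step 3. [(x + 8) - 6 = -1] the outer -6 inverts by adding 6. So sub: x + 8 = 5.
Step 4. [x + 8 = 5] 8 comes off first (subtract 8). So sub: x = -3.

Answer: x ∈ {-3}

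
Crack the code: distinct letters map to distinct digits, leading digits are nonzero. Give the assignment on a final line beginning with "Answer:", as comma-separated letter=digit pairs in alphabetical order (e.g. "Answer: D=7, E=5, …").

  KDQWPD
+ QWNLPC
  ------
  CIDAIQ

Step 1. [col 1: D + C ≡ Q (mod 10)] C=9 is one option consistent with column 1 (D + C ≡ Q (mod 10), carry-in 0) — take it. So C=9.
Step 2. [col 1: D + C ≡ Q (mod 10)] several values work for D in column 1 (D + C ≡ Q (mod 10), carry-in 0); try D=7, so D=7.
Step 3. [col 1: D + C ≡ Q (mod 10)] from column 1 (D=7, C=9, carry-in 0, digits 7,9 already taken and all letters distinct): Q must equal 6, so Q=6.
Step 4. [col 2: P + P ≡ I (mod 10)] column 2 (P + P ≡ I (mod 10), carry-in 1) doesn't pin I yet; pick I=1 and continue, so I=1.
Step 5. [col 2: P + P ≡ I (mod 10)] P=5 is one option consistent with column 2 (P + P ≡ I (mod 10), carry-in 1) — take it. So P=5.
Step 6. [col 3: W + L ≡ A (mod 10)] no forcing yet in column 3 (carry-in 1); W=4 is free and consistent — try it. So W=4.
Step 7. [col 3: W + L ≡ A (mod 10)] A=3 is one option consistent with column 3 (W + L ≡ A (mod 10), carry-in 1) — take it, so A=3.
Step 8. [col 3: W + L ≡ A (mod 10)] column 3: given W=4, A=3, carry-in 1, and digits 1,3,4,5,6,7,9 already taken and all letters distinct, W+L≡A (mod 10) forces L=8, so L=8.
Step 9. [col 4: Q + N ≡ D (mod 10)] in column 4 we have Q+N≡D with carry-in 1; given Q=6, D=7 and digits 1,3,4,5,6,7,8,9 already taken and all letters distinct, that pins N to 0 ⇒ N=0.
Step 10. [col 6: K + Q ≡ C (mod 10)] column 6: given Q=6, C=9, carry-in 1, and digits 0,1,3,4,5,6,7,8,9 already taken and all letters distinct, K+Q≡C (mod 10) forces K=2, so K=2.

Answer: A=3, C=9, D=7, I=1, K=2, L=8, N=0, P=5, Q=6, W=4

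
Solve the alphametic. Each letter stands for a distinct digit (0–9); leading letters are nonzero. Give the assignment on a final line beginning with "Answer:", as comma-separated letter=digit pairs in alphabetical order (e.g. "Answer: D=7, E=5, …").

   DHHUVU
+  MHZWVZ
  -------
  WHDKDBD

Step 1. [col 1: U + Z ≡ D (mod 10)] column 1 (U + Z ≡ D (mod 10), carry-in 0) doesn't pin U yet; pick U=4 and continue ⇒ U=4.
Step 2. [col 1: U + Z ≡ D (mod 10)] column 1 (U + Z ≡ D (mod 10), carry-in 0) doesn't pin D yet; pick D=6 and continue, so D=6.
Step 3. [col 1: U + Z ≡ D (mod 10)] in column 1 we have U+Z≡D with carry-in 0; given U=4, D=6 and digits 4,6 already taken and all letters distinct, that pins Z to 2. So Z=2.
Step 4. [col 2: V + V ≡ B (mod 10)] column 2 (V + V ≡ B (mod 10), carry-in 0) doesn't pin V yet; pick V=9 and continue, so V=9.
Step 5. [col 2: V + V ≡ B (mod 10)] from column 2 (V=9, carry-in 0, digits 2,4,6,9 already taken and all letters distinct): B must equal 8. So B=8.
Step 6. [col 3: U + W ≡ D (mod 10)] from column 3 (U=4, D=6, carry-in 1, digits 2,4,6,8,9 already taken and all letters distinct): W must equal 1. So W=1.
Step 7. [col 4: H + Z ≡ K (mod 10)] H=3 is one option consistent with column 4 (H + Z ≡ K (mod 10), carry-in 0) — take it, so H=3.
Step 8. [col 4: H + Z ≡ K (mod 10)] in column 4 we have H+Z≡K with carry-in 0; given H=3, Z=2 and digits 1,2,3,4,6,8,9 already taken and all letters distinct, that pins K to 5, so K=5.
Step 9. [col 6: D + M ≡ H (mod 10)] in column 6 we have D+M≡H with carry-in 0; given D=6, H=3 and digits 1,2,3,4,5,6,8,9 already taken and all letters distinct, that pins M to 7 ⇒ M=7.

Answer: B=8, D=6, H=3, K=5, M=7, U=4, V=9, W=1, Z=2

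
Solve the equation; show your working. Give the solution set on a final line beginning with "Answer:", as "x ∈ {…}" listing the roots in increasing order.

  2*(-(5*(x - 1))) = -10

Step 1. [2*(-(5*(x - 1))) = -10] 2 out front; divide by 2, so div: -(5*(x - 1)) = -5.
Step 2. [-(5*(x - 1)) = -5] LHS negated; negate both sides ⇒ neg: 5*(x - 1) = 5.
Step 3. [5*(x - 1) = 5] divide by the outer 5, so div: x - 1 = 1.
Step 4. [x - 1 = 1] 1 comes off first (add 1). So sub: x = 2.

Answer: x ∈ {2}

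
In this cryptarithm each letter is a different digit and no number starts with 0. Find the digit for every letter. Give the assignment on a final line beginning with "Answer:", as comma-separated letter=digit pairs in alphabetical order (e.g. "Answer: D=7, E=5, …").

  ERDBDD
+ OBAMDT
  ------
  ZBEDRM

Step 1. [col 1: D + T ≡ M (mod 10)] no forcing yet in column 1 (carry-in 0); M=8 is free and consistent — try it ⇒ M=8.
Step 2. [col 1: D + T ≡ M (mod 10)] several values work for D in column 1 (D + T ≡ M (mod 10), carry-in 0); try D=5, so D=5.
Step 3. [col 1: D + T ≡ M (mod 10)] column 1: given D=5, M=8, carry-in 0, and digits 5,8 already taken and all letters distinct, D+T≡M (mod 10) forces T=3 ⇒ T=3.
Step 4. [col 2: D + D ≡ R (mod 10)] column 2: given D=5, carry-in 0, and digits 3,5,8 already taken and all letters distinct, D+D≡R (mod 10) forces R=0 ⇒ R=0.
Step 5. [col 3: B + M ≡ D (mod 10)] from column 3 (M=8, D=5, carry-in 1, digits 0,3,5,8 already taken and all letters distinct): B must equal 6 ⇒ B=6.
Step 6. [col 4: D + A ≡ E (mod 10)] column 4 reads D+A+carry(1)=E with D=5; with digits 0,3,5,6,8 already taken and all letters distinct, the only value for E is 7 ⇒ E=7.
Step 7. [col 4: D + A ≡ E (mod 10)] from column 4 (D=5, E=7, carry-in 1, digits 0,3,5,6,7,8 already taken and all letters distinct): A must equal 1. So A=1.
Step 8. [col 6: E + O ≡ Z (mod 10)] column 6: given E=7, carry-in 0, and digits 0,1,3,5,6,7,8 already taken and all letters distinct, E+O≡Z (mod 10) forces Z=9, so Z=9.
Step 9. [col 6: E + O ≡ Z (mod 10)] in column 6 we have E+O≡Z with carry-in 0; given E=7, Z=9 and digits 0,1,3,5,6,7,8,9 already taken and all letters distinct, that pins O to 2, so O=2.

Answer: A=1, B=6, D=5, E=7, M=8, O=2, R=0, T=3, Z=9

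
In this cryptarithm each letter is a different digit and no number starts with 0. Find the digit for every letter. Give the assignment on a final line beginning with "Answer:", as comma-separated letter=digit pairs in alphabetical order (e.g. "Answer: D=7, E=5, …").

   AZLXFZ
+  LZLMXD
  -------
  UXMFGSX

Step 1. [col 1: Z + D ≡ X (mod 10)] several values work for X in column 1 (Z + D ≡ X (mod 10), carry-in 0); try X=2, so X=2.
Step 2. [col 1: Z + D ≡ X (mod 10)] column 1 (Z + D ≡ X (mod 10), carry-in 0) doesn't pin Z yet; pick Z=8 and continue ⇒ Z=8.
Step 3. [U] U is the leading digit of a 7-digit sum of two 6-digit numbers; the final carry is exactly 1. So U=1.
Step 4. [col 1: Z + D ≡ X (mod 10)] in column 1 we have Z+D≡X with carry-in 0; given Z=8, X=2 and digits 1,2,8 already taken and all letters distinct, that pins D to 4, so D=4.
Step 5. [col 2: F + X ≡ S (mod 10)] S=3 is one option consistent with column 2 (F + X ≡ S (mod 10), carry-in 1) — take it ⇒ S=3.
Step 6. [col 2: F + X ≡ S (mod 10)] column 2 reads F+X+carry(1)=S with X=2, S=3; with digits 1,2,3,4,8 already taken and all letters distinct, the only value for F is 0 ⇒ F=0.
Step 7. [col 3: X + M ≡ G (mod 10)] several values work for M in column 3 (X + M ≡ G (mod 10), carry-in 0); try M=7 ⇒ M=7.
Step 8. [col 3: X + M ≡ G (mod 10)] column 3 reads X+M+carry(0)=G with X=2, M=7; with digits 0,1,2,3,4,7,8 already taken and all letters distinct, the only value for G is 9. So G=9.
Step 9. [col 4: L + L ≡ F (mod 10)] from column 4 (F=0, carry-in 0, digits 0,1,2,3,4,7,8,9 already taken and all letters distinct): L must equal 5 ⇒ L=5.
Step 10. [col 6: A + L ≡ X (mod 10)] from column 6 (L=5, X=2, carry-in 1, digits 0,1,2,3,4,5,7,8,9 already taken and all letters distinct): A must equal 6 ⇒ A=6.

Answer: A=6, D=4, F=0, G=9, L=5, M=7, S=3, U=1, X=2, Z=8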